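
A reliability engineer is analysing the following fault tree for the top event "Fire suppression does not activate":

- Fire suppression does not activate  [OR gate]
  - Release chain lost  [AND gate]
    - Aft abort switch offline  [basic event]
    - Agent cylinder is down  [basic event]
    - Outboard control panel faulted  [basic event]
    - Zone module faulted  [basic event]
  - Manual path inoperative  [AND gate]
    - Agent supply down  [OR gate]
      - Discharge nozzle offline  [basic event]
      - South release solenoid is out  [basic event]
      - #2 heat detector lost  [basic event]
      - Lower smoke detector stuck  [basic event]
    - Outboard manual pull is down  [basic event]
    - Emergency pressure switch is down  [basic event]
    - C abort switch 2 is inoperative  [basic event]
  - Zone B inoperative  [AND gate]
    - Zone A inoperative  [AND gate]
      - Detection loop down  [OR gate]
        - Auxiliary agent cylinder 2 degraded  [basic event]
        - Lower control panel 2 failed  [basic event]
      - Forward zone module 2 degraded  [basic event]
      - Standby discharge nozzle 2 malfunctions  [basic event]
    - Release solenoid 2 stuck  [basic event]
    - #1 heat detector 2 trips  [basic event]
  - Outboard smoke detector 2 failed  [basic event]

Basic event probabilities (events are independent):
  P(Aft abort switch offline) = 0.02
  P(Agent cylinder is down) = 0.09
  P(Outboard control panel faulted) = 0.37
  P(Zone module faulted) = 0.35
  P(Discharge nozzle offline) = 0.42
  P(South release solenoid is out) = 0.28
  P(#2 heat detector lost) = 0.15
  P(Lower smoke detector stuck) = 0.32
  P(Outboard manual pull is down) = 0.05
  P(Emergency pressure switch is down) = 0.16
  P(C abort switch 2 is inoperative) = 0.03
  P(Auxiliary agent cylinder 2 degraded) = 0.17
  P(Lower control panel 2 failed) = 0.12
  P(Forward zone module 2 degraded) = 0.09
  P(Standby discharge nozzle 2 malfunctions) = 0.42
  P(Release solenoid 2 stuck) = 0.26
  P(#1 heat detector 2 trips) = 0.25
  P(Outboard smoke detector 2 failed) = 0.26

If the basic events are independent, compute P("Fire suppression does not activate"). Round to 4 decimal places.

P(Release chain lost) [AND] = 0.02 × 0.09 × 0.37 × 0.35 = 0.000233
P(Agent supply down) [OR] = 1 − (1−0.42) × (1−0.28) × (1−0.15) × (1−0.32) = 0.758627
P(Manual path inoperative) [AND] = 0.758627 × 0.05 × 0.16 × 0.03 = 0.000182
P(Detection loop down) [OR] = 1 − (1−0.17) × (1−0.12) = 0.269600
P(Zone A inoperative) [AND] = 0.269600 × 0.09 × 0.42 = 0.010191
P(Zone B inoperative) [AND] = 0.010191 × 0.26 × 0.25 = 0.000662
P(Fire suppression does not activate) [OR] = 1 − (1−0.000233) × (1−0.000182) × (1−0.000662) × (1−0.26) = 0.260797
Rounded to 4 decimal places: P(Fire suppression does not activate) ≈ 0.2608.

0.2608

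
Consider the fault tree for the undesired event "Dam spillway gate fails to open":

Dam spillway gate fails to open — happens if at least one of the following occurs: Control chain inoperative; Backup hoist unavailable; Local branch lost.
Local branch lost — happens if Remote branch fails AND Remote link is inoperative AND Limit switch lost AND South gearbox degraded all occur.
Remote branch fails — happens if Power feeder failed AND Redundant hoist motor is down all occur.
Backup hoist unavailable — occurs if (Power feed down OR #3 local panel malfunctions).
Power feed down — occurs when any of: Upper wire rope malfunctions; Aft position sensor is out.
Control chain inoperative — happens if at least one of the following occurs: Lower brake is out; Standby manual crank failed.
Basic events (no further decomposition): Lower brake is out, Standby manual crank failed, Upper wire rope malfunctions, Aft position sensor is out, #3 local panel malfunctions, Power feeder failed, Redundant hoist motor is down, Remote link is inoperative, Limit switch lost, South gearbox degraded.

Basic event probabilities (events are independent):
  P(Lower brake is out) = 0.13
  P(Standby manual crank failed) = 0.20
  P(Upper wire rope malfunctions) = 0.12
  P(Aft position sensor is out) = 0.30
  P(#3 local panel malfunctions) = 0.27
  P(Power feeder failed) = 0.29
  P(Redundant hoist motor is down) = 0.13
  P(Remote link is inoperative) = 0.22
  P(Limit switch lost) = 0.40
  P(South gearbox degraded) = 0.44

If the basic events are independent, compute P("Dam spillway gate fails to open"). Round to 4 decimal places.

P(Control chain inoperative) [OR] = 1 − (1−0.13) × (1−0.20) = 0.304000
P(Power feed down) [OR] = 1 − (1−0.12) × (1−0.30) = 0.384000
P(Backup hoist unavailable) [OR] = 1 − (1−0.384000) × (1−0.27) = 0.550320
P(Remote branch fails) [AND] = 0.29 × 0.13 = 0.037700
P(Local branch lost) [AND] = 0.037700 × 0.22 × 0.40 × 0.44 = 0.001460
P(Dam spillway gate fails to open) [OR] = 1 − (1−0.304000) × (1−0.550320) × (1−0.001460) = 0.687480
Rounded to 4 decimal places: P(Dam spillway gate fails to open) ≈ 0.6875.

0.6875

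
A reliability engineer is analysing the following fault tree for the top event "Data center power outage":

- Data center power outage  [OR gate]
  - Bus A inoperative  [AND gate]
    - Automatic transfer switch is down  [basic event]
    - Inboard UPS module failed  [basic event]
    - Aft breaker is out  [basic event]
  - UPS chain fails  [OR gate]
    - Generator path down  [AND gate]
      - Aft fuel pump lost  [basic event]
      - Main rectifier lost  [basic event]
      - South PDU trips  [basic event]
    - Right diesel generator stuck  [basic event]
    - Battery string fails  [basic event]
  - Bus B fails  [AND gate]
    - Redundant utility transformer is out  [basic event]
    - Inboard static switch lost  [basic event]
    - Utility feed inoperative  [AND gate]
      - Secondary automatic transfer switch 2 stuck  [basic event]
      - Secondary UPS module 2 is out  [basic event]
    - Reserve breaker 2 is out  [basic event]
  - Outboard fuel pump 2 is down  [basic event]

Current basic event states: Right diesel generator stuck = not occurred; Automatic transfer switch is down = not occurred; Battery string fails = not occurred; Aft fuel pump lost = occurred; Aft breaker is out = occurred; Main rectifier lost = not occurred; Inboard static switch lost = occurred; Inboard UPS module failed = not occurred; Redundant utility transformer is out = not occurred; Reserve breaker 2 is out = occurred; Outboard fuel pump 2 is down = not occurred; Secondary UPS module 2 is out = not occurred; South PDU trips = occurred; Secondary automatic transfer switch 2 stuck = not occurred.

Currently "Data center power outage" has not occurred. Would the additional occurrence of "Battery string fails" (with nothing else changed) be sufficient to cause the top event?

Counterfactual: set "Battery string fails" to occurred.
Bus A inoperative [AND]: Automatic transfer switch is down=not, Inboard UPS module failed=not, Aft breaker is out=occurs → not all inputs occur → does not occur.
Generator path down [AND]: Aft fuel pump lost=occurs, Main rectifier lost=not, South PDU trips=occurs → not all inputs occur → does not occur.
UPS chain fails [OR]: Generator path down=not, Right diesel generator stuck=not, Battery string fails=occurs → at least one input occurs → occurs.
Utility feed inoperative [AND]: Secondary automatic transfer switch 2 stuck=not, Secondary UPS module 2 is out=not → not all inputs occur → does not occur.
Bus B fails [AND]: Redundant utility transformer is out=not, Inboard static switch lost=occurs, Utility feed inoperative=not, Reserve breaker 2 is out=occurs → not all inputs occur → does not occur.
Data center power outage [OR]: Bus A inoperative=not, UPS chain fails=occurs, Bus B fails=not, Outboard fuel pump 2 is down=not → at least one input occurs → occurs.

Yes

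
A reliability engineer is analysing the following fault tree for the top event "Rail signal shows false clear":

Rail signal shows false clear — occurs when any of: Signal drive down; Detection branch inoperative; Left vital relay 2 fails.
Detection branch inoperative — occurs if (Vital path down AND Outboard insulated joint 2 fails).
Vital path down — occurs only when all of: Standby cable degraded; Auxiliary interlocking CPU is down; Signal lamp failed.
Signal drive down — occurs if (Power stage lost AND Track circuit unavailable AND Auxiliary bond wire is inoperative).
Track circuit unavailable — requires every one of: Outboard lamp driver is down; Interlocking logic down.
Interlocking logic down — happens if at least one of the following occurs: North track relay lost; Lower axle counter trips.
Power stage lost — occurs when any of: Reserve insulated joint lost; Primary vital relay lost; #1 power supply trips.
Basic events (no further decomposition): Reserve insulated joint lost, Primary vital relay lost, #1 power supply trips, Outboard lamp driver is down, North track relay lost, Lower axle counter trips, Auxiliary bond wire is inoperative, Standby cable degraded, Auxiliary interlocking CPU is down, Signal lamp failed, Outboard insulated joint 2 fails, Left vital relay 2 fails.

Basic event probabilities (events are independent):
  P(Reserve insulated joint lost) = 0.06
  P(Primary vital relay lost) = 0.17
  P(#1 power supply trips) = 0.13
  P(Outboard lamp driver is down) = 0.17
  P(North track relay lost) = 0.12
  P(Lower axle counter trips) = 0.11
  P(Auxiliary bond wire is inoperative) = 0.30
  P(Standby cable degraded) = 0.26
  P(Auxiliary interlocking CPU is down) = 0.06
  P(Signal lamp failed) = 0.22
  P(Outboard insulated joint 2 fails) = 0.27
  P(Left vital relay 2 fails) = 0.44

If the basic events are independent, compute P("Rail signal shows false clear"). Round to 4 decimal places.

0.4425

P(Power stage lost) [OR] = 1 − (1−0.06) × (1−0.17) × (1−0.13) = 0.321226
P(Interlocking logic down) [OR] = 1 − (1−0.12) × (1−0.11) = 0.216800
P(Track circuit unavailable) [AND] = 0.17 × 0.216800 = 0.036856
P(Signal drive down) [AND] = 0.321226 × 0.036856 × 0.30 = 0.003552
P(Vital path down) [AND] = 0.26 × 0.06 × 0.22 = 0.003432
P(Detection branch inoperative) [AND] = 0.003432 × 0.27 = 0.000927
P(Rail signal shows false clear) [OR] = 1 − (1−0.003552) × (1−0.000927) × (1−0.44) = 0.442506
Rounded to 4 decimal places: P(Rail signal shows false clear) ≈ 0.4425.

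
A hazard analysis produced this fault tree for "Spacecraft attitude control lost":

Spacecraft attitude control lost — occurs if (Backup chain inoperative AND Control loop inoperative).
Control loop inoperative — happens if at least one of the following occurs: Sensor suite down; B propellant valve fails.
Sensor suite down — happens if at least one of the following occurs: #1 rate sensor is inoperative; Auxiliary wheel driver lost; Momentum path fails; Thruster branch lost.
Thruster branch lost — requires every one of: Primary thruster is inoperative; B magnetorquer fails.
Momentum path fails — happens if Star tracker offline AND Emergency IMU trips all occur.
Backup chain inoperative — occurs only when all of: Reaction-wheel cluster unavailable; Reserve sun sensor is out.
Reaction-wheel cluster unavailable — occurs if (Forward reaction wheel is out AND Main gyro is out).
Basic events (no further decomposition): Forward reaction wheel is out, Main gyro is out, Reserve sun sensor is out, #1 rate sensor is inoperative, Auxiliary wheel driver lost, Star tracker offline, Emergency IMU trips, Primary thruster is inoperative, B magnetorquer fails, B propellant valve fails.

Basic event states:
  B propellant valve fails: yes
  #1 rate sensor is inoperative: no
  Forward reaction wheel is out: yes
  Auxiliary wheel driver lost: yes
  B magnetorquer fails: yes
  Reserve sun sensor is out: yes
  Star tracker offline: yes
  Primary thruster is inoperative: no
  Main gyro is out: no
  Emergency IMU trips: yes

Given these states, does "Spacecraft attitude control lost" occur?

No

Reaction-wheel cluster unavailable [AND]: Forward reaction wheel is out=occurs, Main gyro is out=not → not all inputs occur → does not occur.
Backup chain inoperative [AND]: Reaction-wheel cluster unavailable=not, Reserve sun sensor is out=occurs → not all inputs occur → does not occur.
Momentum path fails [AND]: Star tracker offline=occurs, Emergency IMU trips=occurs → all inputs occur → occurs.
Thruster branch lost [AND]: Primary thruster is inoperative=not, B magnetorquer fails=occurs → not all inputs occur → does not occur.
Sensor suite down [OR]: #1 rate sensor is inoperative=not, Auxiliary wheel driver lost=occurs, Momentum path fails=occurs, Thruster branch lost=not → at least one input occurs → occurs.
Control loop inoperative [OR]: Sensor suite down=occurs, B propellant valve fails=occurs → at least one input occurs → occurs.
Spacecraft attitude control lost [AND]: Backup chain inoperative=not, Control loop inoperative=occurs → not all inputs occur → does not occur.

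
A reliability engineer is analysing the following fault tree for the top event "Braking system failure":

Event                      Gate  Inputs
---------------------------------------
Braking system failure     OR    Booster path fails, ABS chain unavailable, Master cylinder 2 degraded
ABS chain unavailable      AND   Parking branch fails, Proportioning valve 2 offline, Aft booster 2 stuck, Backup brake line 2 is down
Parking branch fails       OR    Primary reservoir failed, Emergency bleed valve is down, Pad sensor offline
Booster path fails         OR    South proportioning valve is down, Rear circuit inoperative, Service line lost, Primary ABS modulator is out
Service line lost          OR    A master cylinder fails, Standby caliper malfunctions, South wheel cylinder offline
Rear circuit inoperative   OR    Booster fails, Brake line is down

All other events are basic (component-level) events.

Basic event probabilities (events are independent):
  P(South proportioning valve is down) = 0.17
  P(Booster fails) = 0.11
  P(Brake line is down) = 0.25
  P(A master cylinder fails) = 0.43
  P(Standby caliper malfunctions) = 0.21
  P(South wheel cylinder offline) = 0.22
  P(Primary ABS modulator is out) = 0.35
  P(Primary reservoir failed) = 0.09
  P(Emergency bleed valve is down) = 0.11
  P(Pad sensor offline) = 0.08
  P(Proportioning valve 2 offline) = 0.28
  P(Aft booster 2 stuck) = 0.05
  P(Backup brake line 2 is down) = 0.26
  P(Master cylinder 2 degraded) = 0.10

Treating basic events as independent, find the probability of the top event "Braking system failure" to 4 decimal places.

P(Rear circuit inoperative) [OR] = 1 − (1−0.11) × (1−0.25) = 0.332500
P(Service line lost) [OR] = 1 − (1−0.43) × (1−0.21) × (1−0.22) = 0.648766
P(Booster path fails) [OR] = 1 − (1−0.17) × (1−0.332500) × (1−0.648766) × (1−0.35) = 0.873515
P(Parking branch fails) [OR] = 1 − (1−0.09) × (1−0.11) × (1−0.08) = 0.254892
P(ABS chain unavailable) [AND] = 0.254892 × 0.28 × 0.05 × 0.26 = 0.000928
P(Braking system failure) [OR] = 1 − (1−0.873515) × (1−0.000928) × (1−0.10) = 0.886269
Rounded to 4 decimal places: P(Braking system failure) ≈ 0.8863.

0.8863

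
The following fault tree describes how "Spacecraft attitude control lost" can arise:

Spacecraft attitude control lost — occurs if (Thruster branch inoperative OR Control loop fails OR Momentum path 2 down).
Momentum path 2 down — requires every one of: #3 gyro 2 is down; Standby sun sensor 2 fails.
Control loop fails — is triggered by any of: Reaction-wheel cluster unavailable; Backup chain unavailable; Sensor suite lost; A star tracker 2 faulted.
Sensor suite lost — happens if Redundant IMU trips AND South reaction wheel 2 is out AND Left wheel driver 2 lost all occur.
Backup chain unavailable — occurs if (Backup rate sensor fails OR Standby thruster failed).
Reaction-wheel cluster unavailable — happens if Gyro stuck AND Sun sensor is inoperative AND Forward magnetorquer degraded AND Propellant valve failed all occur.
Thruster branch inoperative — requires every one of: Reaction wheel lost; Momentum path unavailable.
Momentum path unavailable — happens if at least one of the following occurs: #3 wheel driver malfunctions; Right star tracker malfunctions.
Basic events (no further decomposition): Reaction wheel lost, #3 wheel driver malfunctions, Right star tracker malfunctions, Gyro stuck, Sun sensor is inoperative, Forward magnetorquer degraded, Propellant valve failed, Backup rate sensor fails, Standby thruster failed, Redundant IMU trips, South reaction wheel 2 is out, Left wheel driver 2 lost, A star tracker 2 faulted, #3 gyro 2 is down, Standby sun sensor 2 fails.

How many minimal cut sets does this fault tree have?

8

Momentum path unavailable [OR]: union of children's cut sets → 2 cut set(s).
Thruster branch inoperative [AND]: one cut set from each child combined → 1 × 2 = 2 cut set(s).
Reaction-wheel cluster unavailable [AND]: one cut set from each child combined → 1 × 1 × 1 × 1 = 1 cut set(s).
Backup chain unavailable [OR]: union of children's cut sets → 2 cut set(s).
Sensor suite lost [AND]: one cut set from each child combined → 1 × 1 × 1 = 1 cut set(s).
Control loop fails [OR]: union of children's cut sets → 5 cut set(s).
Momentum path 2 down [AND]: one cut set from each child combined → 1 × 1 = 1 cut set(s).
Spacecraft attitude control lost [OR]: union of children's cut sets → 8 cut set(s).
Minimal cut sets: {#3 wheel driver malfunctions, Reaction wheel lost}; {Reaction wheel lost, Right star tracker malfunctions}; {Forward magnetorquer degraded, Gyro stuck, Propellant valve failed, Sun sensor is inoperative}; {Backup rate sensor fails}; {Standby thruster failed}; {Left wheel driver 2 lost, Redundant IMU trips, South reaction wheel 2 is out}; {A star tracker 2 faulted}; {#3 gyro 2 is down, Standby sun sensor 2 fails}.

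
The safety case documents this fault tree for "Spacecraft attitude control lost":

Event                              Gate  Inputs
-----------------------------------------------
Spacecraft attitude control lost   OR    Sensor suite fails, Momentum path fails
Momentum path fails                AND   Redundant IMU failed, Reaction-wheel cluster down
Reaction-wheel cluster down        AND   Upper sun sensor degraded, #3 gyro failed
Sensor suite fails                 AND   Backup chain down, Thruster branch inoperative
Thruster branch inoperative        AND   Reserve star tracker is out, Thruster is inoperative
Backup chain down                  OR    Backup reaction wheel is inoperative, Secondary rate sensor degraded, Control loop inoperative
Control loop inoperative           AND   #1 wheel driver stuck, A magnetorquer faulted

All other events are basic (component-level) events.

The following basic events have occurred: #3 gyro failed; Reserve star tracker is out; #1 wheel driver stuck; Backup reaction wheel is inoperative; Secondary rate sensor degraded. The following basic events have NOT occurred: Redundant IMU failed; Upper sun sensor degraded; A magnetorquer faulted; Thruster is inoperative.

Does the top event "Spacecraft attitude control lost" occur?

Control loop inoperative [AND]: #1 wheel driver stuck=occurs, A magnetorquer faulted=not → not all inputs occur → does not occur.
Backup chain down [OR]: Backup reaction wheel is inoperative=occurs, Secondary rate sensor degraded=occurs, Control loop inoperative=not → at least one input occurs → occurs.
Thruster branch inoperative [AND]: Reserve star tracker is out=occurs, Thruster is inoperative=not → not all inputs occur → does not occur.
Sensor suite fails [AND]: Backup chain down=occurs, Thruster branch inoperative=not → not all inputs occur → does not occur.
Reaction-wheel cluster down [AND]: Upper sun sensor degraded=not, #3 gyro failed=occurs → not all inputs occur → does not occur.
Momentum path fails [AND]: Redundant IMU failed=not, Reaction-wheel cluster down=not → not all inputs occur → does not occur.
Spacecraft attitude control lost [OR]: Sensor suite fails=not, Momentum path fails=not → no input occurs → does not occur.

No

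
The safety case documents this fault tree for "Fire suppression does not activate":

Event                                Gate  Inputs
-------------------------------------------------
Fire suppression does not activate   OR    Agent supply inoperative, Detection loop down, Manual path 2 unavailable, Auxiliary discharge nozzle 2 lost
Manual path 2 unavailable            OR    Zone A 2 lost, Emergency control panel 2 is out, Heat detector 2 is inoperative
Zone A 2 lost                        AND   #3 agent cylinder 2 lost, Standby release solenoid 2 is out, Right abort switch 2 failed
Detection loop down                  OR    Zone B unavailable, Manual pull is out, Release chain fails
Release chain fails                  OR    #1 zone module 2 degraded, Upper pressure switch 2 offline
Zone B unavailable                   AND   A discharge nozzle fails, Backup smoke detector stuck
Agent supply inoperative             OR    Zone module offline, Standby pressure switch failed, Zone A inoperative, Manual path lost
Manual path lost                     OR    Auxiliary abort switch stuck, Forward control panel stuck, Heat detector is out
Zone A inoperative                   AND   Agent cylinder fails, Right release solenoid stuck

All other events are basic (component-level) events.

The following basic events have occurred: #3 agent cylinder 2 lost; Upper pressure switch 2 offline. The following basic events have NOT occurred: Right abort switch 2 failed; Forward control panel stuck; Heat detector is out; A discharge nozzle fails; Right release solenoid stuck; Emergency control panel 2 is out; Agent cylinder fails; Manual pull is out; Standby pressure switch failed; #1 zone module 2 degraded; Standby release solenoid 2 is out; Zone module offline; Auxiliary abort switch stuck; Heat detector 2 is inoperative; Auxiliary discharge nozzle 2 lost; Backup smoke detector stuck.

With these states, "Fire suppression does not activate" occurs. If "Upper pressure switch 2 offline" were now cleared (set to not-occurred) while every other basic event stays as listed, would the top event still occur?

No

Counterfactual: set "Upper pressure switch 2 offline" to not occurred.
Zone A inoperative [AND]: Agent cylinder fails=not, Right release solenoid stuck=not → not all inputs occur → does not occur.
Manual path lost [OR]: Auxiliary abort switch stuck=not, Forward control panel stuck=not, Heat detector is out=not → no input occurs → does not occur.
Agent supply inoperative [OR]: Zone module offline=not, Standby pressure switch failed=not, Zone A inoperative=not, Manual path lost=not → no input occurs → does not occur.
Zone B unavailable [AND]: A discharge nozzle fails=not, Backup smoke detector stuck=not → not all inputs occur → does not occur.
Release chain fails [OR]: #1 zone module 2 degraded=not, Upper pressure switch 2 offline=not → no input occurs → does not occur.
Detection loop down [OR]: Zone B unavailable=not, Manual pull is out=not, Release chain fails=not → no input occurs → does not occur.
Zone A 2 lost [AND]: #3 agent cylinder 2 lost=occurs, Standby release solenoid 2 is out=not, Right abort switch 2 failed=not → not all inputs occur → does not occur.
Manual path 2 unavailable [OR]: Zone A 2 lost=not, Emergency control panel 2 is out=not, Heat detector 2 is inoperative=not → no input occurs → does not occur.
Fire suppression does not activate [OR]: Agent supply inoperative=not, Detection loop down=not, Manual path 2 unavailable=not, Auxiliary discharge nozzle 2 lost=not → no input occurs → does not occur.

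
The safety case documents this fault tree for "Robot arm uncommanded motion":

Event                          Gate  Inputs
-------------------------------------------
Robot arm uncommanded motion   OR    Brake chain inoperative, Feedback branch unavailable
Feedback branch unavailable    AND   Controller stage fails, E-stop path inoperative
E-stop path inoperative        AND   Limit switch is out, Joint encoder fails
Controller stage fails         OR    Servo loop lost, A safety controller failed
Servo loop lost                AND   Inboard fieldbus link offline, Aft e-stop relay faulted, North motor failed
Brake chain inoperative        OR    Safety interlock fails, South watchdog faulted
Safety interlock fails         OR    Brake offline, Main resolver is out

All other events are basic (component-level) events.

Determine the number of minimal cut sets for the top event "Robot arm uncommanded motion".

Safety interlock fails [OR]: union of children's cut sets → 2 cut set(s).
Brake chain inoperative [OR]: union of children's cut sets → 3 cut set(s).
Servo loop lost [AND]: one cut set from each child combined → 1 × 1 × 1 = 1 cut set(s).
Controller stage fails [OR]: union of children's cut sets → 2 cut set(s).
E-stop path inoperative [AND]: one cut set from each child combined → 1 × 1 = 1 cut set(s).
Feedback branch unavailable [AND]: one cut set from each child combined → 2 × 1 = 2 cut set(s).
Robot arm uncommanded motion [OR]: union of children's cut sets → 5 cut set(s).
Minimal cut sets: {Brake offline}; {Main resolver is out}; {South watchdog faulted}; {Aft e-stop relay faulted, Inboard fieldbus link offline, Joint encoder fails, Limit switch is out, North motor failed}; {A safety controller failed, Joint encoder fails, Limit switch is out}.

5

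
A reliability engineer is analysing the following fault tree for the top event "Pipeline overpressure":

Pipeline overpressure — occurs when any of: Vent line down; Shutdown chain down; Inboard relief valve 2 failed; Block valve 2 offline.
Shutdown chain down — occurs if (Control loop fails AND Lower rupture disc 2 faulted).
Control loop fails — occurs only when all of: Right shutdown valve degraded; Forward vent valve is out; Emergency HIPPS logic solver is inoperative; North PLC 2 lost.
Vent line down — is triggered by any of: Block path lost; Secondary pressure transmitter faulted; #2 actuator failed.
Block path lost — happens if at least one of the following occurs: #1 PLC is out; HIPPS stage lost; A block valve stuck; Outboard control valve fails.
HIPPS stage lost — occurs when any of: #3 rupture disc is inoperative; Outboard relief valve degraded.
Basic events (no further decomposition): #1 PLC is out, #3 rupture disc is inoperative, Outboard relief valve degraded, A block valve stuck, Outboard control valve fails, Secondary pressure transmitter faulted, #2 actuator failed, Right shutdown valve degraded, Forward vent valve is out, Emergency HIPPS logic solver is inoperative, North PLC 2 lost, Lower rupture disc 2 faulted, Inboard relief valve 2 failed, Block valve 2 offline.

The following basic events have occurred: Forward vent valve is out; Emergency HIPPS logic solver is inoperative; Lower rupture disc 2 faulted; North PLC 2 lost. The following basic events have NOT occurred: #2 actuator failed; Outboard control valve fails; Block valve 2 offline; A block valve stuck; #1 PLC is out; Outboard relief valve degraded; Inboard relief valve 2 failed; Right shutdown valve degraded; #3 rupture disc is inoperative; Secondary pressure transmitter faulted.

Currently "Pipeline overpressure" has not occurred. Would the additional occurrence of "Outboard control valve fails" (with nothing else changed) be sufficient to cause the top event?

Yes

Counterfactual: set "Outboard control valve fails" to occurred.
HIPPS stage lost [OR]: #3 rupture disc is inoperative=not, Outboard relief valve degraded=not → no input occurs → does not occur.
Block path lost [OR]: #1 PLC is out=not, HIPPS stage lost=not, A block valve stuck=not, Outboard control valve fails=occurs → at least one input occurs → occurs.
Vent line down [OR]: Block path lost=occurs, Secondary pressure transmitter faulted=not, #2 actuator failed=not → at least one input occurs → occurs.
Control loop fails [AND]: Right shutdown valve degraded=not, Forward vent valve is out=occurs, Emergency HIPPS logic solver is inoperative=occurs, North PLC 2 lost=occurs → not all inputs occur → does not occur.
Shutdown chain down [AND]: Control loop fails=not, Lower rupture disc 2 faulted=occurs → not all inputs occur → does not occur.
Pipeline overpressure [OR]: Vent line down=occurs, Shutdown chain down=not, Inboard relief valve 2 failed=not, Block valve 2 offline=not → at least one input occurs → occurs.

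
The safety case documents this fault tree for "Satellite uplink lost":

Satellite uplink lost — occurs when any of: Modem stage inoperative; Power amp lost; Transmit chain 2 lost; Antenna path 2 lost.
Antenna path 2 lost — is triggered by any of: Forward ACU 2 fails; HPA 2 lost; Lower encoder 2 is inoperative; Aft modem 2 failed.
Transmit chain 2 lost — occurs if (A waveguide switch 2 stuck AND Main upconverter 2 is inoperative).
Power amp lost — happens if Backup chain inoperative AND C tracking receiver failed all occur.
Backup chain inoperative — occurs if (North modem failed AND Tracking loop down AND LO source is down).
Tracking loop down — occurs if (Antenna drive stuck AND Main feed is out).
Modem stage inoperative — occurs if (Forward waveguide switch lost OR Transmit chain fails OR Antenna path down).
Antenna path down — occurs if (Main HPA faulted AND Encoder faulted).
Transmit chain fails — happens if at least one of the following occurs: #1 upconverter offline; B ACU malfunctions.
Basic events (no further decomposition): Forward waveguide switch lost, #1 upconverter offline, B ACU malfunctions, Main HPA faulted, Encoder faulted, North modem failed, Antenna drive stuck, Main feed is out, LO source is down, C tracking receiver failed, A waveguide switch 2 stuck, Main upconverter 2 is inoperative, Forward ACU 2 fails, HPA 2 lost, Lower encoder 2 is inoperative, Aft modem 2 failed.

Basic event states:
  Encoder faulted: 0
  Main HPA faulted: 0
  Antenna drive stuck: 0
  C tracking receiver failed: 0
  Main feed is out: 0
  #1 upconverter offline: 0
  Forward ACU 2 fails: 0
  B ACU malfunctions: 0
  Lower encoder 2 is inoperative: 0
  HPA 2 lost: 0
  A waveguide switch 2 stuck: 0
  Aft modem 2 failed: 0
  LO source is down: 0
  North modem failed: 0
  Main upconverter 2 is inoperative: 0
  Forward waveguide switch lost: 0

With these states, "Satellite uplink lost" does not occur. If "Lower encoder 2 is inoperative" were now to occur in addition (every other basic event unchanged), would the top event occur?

Yes

Counterfactual: set "Lower encoder 2 is inoperative" to occurred.
Transmit chain fails [OR]: #1 upconverter offline=not, B ACU malfunctions=not → no input occurs → does not occur.
Antenna path down [AND]: Main HPA faulted=not, Encoder faulted=not → not all inputs occur → does not occur.
Modem stage inoperative [OR]: Forward waveguide switch lost=not, Transmit chain fails=not, Antenna path down=not → no input occurs → does not occur.
Tracking loop down [AND]: Antenna drive stuck=not, Main feed is out=not → not all inputs occur → does not occur.
Backup chain inoperative [AND]: North modem failed=not, Tracking loop down=not, LO source is down=not → not all inputs occur → does not occur.
Power amp lost [AND]: Backup chain inoperative=not, C tracking receiver failed=not → not all inputs occur → does not occur.
Transmit chain 2 lost [AND]: A waveguide switch 2 stuck=not, Main upconverter 2 is inoperative=not → not all inputs occur → does not occur.
Antenna path 2 lost [OR]: Forward ACU 2 fails=not, HPA 2 lost=not, Lower encoder 2 is inoperative=occurs, Aft modem 2 failed=not → at least one input occurs → occurs.
Satellite uplink lost [OR]: Modem stage inoperative=not, Power amp lost=not, Transmit chain 2 lost=not, Antenna path 2 lost=occurs → at least one input occurs → occurs.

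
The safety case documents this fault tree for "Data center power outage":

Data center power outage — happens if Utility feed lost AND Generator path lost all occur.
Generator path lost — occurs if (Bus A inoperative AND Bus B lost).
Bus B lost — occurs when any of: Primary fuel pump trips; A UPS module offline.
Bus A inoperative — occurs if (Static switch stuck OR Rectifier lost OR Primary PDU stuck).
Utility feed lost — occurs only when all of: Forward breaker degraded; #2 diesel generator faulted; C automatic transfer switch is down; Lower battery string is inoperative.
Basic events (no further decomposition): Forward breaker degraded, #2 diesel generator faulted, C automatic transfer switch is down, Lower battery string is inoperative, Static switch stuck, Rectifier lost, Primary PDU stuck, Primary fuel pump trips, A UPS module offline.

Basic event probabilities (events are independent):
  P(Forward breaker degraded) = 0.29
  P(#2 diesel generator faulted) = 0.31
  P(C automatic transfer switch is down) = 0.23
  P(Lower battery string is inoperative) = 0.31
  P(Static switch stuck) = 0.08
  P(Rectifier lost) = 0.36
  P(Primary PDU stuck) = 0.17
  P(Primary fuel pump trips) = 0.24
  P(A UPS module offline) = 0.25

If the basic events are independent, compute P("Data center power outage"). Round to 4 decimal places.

0.0014

P(Utility feed lost) [AND] = 0.29 × 0.31 × 0.23 × 0.31 = 0.006410
P(Bus A inoperative) [OR] = 1 − (1−0.08) × (1−0.36) × (1−0.17) = 0.511296
P(Bus B lost) [OR] = 1 − (1−0.24) × (1−0.25) = 0.430000
P(Generator path lost) [AND] = 0.511296 × 0.430000 = 0.219857
P(Data center power outage) [AND] = 0.006410 × 0.219857 = 0.001409
Rounded to 4 decimal places: P(Data center power outage) ≈ 0.0014.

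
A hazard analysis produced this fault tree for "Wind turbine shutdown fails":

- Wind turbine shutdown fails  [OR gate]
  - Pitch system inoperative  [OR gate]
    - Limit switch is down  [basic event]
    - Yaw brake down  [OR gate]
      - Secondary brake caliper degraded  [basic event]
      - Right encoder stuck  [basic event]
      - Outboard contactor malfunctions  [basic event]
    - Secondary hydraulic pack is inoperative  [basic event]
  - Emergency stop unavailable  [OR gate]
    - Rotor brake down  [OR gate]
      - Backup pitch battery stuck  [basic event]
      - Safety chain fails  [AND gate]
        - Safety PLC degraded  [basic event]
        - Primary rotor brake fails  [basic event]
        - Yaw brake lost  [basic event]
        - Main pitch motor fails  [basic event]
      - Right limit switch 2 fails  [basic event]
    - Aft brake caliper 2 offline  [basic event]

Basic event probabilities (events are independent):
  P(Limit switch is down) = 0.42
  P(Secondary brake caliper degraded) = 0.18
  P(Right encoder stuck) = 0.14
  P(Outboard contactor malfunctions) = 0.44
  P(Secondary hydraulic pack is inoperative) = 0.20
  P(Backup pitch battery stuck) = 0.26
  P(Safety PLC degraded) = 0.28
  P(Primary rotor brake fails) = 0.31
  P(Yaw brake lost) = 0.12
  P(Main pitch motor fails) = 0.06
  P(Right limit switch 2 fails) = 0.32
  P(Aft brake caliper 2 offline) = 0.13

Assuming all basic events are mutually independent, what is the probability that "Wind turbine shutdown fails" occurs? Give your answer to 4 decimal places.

0.9198

P(Yaw brake down) [OR] = 1 − (1−0.18) × (1−0.14) × (1−0.44) = 0.605088
P(Pitch system inoperative) [OR] = 1 − (1−0.42) × (1−0.605088) × (1−0.20) = 0.816761
P(Safety chain fails) [AND] = 0.28 × 0.31 × 0.12 × 0.06 = 0.000625
P(Rotor brake down) [OR] = 1 − (1−0.26) × (1−0.000625) × (1−0.32) = 0.497115
P(Emergency stop unavailable) [OR] = 1 − (1−0.497115) × (1−0.13) = 0.562490
P(Wind turbine shutdown fails) [OR] = 1 − (1−0.816761) × (1−0.562490) = 0.919831
Rounded to 4 decimal places: P(Wind turbine shutdown fails) ≈ 0.9198.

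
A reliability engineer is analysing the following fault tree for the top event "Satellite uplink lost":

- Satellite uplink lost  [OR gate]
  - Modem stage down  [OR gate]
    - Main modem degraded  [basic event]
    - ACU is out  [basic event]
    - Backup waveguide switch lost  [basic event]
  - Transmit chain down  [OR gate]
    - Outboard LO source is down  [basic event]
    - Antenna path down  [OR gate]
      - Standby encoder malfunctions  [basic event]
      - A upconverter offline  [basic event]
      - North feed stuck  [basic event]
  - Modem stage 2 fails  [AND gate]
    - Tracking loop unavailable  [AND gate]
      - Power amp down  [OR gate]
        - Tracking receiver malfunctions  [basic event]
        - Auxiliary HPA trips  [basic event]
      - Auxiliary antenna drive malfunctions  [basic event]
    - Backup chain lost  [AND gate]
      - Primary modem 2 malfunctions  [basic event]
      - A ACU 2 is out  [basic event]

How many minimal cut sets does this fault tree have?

Modem stage down [OR]: union of children's cut sets → 3 cut set(s).
Antenna path down [OR]: union of children's cut sets → 3 cut set(s).
Transmit chain down [OR]: union of children's cut sets → 4 cut set(s).
Power amp down [OR]: union of children's cut sets → 2 cut set(s).
Tracking loop unavailable [AND]: one cut set from each child combined → 2 × 1 = 2 cut set(s).
Backup chain lost [AND]: one cut set from each child combined → 1 × 1 = 1 cut set(s).
Modem stage 2 fails [AND]: one cut set from each child combined → 2 × 1 = 2 cut set(s).
Satellite uplink lost [OR]: union of children's cut sets → 9 cut set(s).
Minimal cut sets: {Main modem degraded}; {ACU is out}; {Backup waveguide switch lost}; {Outboard LO source is down}; {Standby encoder malfunctions}; {A upconverter offline}; {North feed stuck}; {A ACU 2 is out, Auxiliary antenna drive malfunctions, Primary modem 2 malfunctions, Tracking receiver malfunctions}; {A ACU 2 is out, Auxiliary HPA trips, Auxiliary antenna drive malfunctions, Primary modem 2 malfunctions}.

9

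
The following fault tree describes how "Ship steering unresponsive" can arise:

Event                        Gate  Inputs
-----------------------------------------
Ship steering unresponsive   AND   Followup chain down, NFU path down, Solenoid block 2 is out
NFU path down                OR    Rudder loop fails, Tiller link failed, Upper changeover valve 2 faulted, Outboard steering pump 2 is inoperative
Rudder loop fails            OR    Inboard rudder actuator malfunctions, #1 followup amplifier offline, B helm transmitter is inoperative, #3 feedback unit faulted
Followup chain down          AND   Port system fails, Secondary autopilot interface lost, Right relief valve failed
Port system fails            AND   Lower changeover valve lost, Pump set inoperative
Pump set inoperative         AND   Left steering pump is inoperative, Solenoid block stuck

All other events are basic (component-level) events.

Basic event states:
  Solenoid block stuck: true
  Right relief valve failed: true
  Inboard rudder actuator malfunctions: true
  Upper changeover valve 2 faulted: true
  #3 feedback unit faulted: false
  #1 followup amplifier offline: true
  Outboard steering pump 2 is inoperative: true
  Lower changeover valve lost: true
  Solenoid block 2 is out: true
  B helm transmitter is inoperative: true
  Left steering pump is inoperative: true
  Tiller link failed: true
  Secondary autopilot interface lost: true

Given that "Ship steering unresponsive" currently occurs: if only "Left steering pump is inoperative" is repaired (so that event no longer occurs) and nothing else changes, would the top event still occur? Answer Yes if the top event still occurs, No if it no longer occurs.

No

Counterfactual: set "Left steering pump is inoperative" to not occurred.
Pump set inoperative [AND]: Left steering pump is inoperative=not, Solenoid block stuck=occurs → not all inputs occur → does not occur.
Port system fails [AND]: Lower changeover valve lost=occurs, Pump set inoperative=not → not all inputs occur → does not occur.
Followup chain down [AND]: Port system fails=not, Secondary autopilot interface lost=occurs, Right relief valve failed=occurs → not all inputs occur → does not occur.
Rudder loop fails [OR]: Inboard rudder actuator malfunctions=occurs, #1 followup amplifier offline=occurs, B helm transmitter is inoperative=occurs, #3 feedback unit faulted=not → at least one input occurs → occurs.
NFU path down [OR]: Rudder loop fails=occurs, Tiller link failed=occurs, Upper changeover valve 2 faulted=occurs, Outboard steering pump 2 is inoperative=occurs → at least one input occurs → occurs.
Ship steering unresponsive [AND]: Followup chain down=not, NFU path down=occurs, Solenoid block 2 is out=occurs → not all inputs occur → does not occur.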